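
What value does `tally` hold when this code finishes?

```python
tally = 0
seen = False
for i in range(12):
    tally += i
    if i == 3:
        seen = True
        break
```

Let's trace through this code step by step.

Initialize: tally = 0
Initialize: seen = False
Entering loop: for i in range(12):

After execution: tally = 6
6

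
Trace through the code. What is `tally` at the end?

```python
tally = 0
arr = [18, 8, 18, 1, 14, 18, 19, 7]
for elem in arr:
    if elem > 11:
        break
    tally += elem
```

Let's trace through this code step by step.

Initialize: tally = 0
Initialize: arr = [18, 8, 18, 1, 14, 18, 19, 7]
Entering loop: for elem in arr:

After execution: tally = 0
0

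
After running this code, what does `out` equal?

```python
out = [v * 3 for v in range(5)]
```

Let's trace through this code step by step.

Initialize: out = [v * 3 for v in range(5)]

After execution: out = [0, 3, 6, 9, 12]
[0, 3, 6, 9, 12]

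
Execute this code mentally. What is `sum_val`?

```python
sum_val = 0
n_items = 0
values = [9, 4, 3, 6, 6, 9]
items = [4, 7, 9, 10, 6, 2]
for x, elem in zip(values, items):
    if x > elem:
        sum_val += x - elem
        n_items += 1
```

Let's trace through this code step by step.

Initialize: sum_val = 0
Initialize: n_items = 0
Initialize: values = [9, 4, 3, 6, 6, 9]
Initialize: items = [4, 7, 9, 10, 6, 2]
Entering loop: for x, elem in zip(values, items):

After execution: sum_val = 12
12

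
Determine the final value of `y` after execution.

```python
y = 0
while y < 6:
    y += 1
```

Let's trace through this code step by step.

Initialize: y = 0
Entering loop: while y < 6:

After execution: y = 6
6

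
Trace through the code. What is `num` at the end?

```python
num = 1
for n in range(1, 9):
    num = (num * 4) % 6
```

Let's trace through this code step by step.

Initialize: num = 1
Entering loop: for n in range(1, 9):

After execution: num = 4
4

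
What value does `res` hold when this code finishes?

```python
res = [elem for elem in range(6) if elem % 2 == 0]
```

Let's trace through this code step by step.

Initialize: res = [elem for elem in range(6) if elem % 2 == 0]

After execution: res = [0, 2, 4]
[0, 2, 4]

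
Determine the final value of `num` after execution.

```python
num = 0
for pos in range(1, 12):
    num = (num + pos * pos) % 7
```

Let's trace through this code step by step.

Initialize: num = 0
Entering loop: for pos in range(1, 12):

After execution: num = 2
2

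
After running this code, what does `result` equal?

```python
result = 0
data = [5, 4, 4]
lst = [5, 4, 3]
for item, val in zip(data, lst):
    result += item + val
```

Let's trace through this code step by step.

Initialize: result = 0
Initialize: data = [5, 4, 4]
Initialize: lst = [5, 4, 3]
Entering loop: for item, val in zip(data, lst):

After execution: result = 25
25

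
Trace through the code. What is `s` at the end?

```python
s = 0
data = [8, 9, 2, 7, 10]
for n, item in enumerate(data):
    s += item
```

Let's trace through this code step by step.

Initialize: s = 0
Initialize: data = [8, 9, 2, 7, 10]
Entering loop: for n, item in enumerate(data):

After execution: s = 36
36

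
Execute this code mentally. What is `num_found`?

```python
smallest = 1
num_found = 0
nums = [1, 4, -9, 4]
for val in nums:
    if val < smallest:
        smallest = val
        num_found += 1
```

Let's trace through this code step by step.

Initialize: smallest = 1
Initialize: num_found = 0
Initialize: nums = [1, 4, -9, 4]
Entering loop: for val in nums:

After execution: num_found = 1
1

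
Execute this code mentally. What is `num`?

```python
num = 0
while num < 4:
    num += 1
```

Let's trace through this code step by step.

Initialize: num = 0
Entering loop: while num < 4:

After execution: num = 4
4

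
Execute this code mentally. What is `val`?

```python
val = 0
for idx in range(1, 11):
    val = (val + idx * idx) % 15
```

Let's trace through this code step by step.

Initialize: val = 0
Entering loop: for idx in range(1, 11):

After execution: val = 10
10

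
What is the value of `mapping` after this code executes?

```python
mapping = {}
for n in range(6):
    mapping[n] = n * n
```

Let's trace through this code step by step.

Initialize: mapping = {}
Entering loop: for n in range(6):

After execution: mapping = {0: 0, 1: 1, 2: 4, 3: 9, 4: 16, 5: 25}
{0: 0, 1: 1, 2: 4, 3: 9, 4: 16, 5: 25}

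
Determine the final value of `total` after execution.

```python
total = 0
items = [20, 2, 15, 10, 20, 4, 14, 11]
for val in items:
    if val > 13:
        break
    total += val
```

Let's trace through this code step by step.

Initialize: total = 0
Initialize: items = [20, 2, 15, 10, 20, 4, 14, 11]
Entering loop: for val in items:

After execution: total = 0
0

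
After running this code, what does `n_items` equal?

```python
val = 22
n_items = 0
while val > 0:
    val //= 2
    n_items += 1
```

Let's trace through this code step by step.

Initialize: val = 22
Initialize: n_items = 0
Entering loop: while val > 0:

After execution: n_items = 5
5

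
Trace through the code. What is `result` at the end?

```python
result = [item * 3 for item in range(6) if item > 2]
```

Let's trace through this code step by step.

Initialize: result = [item * 3 for item in range(6) if item > 2]

After execution: result = [9, 12, 15]
[9, 12, 15]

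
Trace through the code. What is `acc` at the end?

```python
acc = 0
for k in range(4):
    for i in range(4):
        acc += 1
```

Let's trace through this code step by step.

Initialize: acc = 0
Entering loop: for k in range(4):

After execution: acc = 16
16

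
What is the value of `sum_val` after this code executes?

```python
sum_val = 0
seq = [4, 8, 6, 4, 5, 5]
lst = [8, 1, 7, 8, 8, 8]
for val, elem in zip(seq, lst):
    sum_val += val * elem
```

Let's trace through this code step by step.

Initialize: sum_val = 0
Initialize: seq = [4, 8, 6, 4, 5, 5]
Initialize: lst = [8, 1, 7, 8, 8, 8]
Entering loop: for val, elem in zip(seq, lst):

After execution: sum_val = 194
194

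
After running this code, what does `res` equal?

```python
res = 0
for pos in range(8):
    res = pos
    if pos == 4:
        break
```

Let's trace through this code step by step.

Initialize: res = 0
Entering loop: for pos in range(8):

After execution: res = 4
4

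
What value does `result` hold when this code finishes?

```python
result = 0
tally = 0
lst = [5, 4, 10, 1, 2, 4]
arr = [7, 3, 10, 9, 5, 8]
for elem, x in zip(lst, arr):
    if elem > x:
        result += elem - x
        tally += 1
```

Let's trace through this code step by step.

Initialize: result = 0
Initialize: tally = 0
Initialize: lst = [5, 4, 10, 1, 2, 4]
Initialize: arr = [7, 3, 10, 9, 5, 8]
Entering loop: for elem, x in zip(lst, arr):

After execution: result = 1
1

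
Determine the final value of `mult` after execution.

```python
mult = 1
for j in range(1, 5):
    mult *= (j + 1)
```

Let's trace through this code step by step.

Initialize: mult = 1
Entering loop: for j in range(1, 5):

After execution: mult = 120
120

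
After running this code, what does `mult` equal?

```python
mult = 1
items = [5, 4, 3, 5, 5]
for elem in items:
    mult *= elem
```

Let's trace through this code step by step.

Initialize: mult = 1
Initialize: items = [5, 4, 3, 5, 5]
Entering loop: for elem in items:

After execution: mult = 1500
1500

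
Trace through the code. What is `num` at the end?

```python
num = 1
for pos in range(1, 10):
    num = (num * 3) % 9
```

Let's trace through this code step by step.

Initialize: num = 1
Entering loop: for pos in range(1, 10):

After execution: num = 0
0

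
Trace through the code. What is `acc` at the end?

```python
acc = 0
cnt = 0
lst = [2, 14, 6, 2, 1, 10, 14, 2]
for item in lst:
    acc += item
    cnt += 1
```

Let's trace through this code step by step.

Initialize: acc = 0
Initialize: cnt = 0
Initialize: lst = [2, 14, 6, 2, 1, 10, 14, 2]
Entering loop: for item in lst:

After execution: acc = 51
51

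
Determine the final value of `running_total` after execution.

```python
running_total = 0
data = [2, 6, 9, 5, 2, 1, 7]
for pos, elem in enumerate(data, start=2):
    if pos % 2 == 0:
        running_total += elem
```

Let's trace through this code step by step.

Initialize: running_total = 0
Initialize: data = [2, 6, 9, 5, 2, 1, 7]
Entering loop: for pos, elem in enumerate(data, start=2):

After execution: running_total = 20
20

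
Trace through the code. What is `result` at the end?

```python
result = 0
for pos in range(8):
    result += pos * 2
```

Let's trace through this code step by step.

Initialize: result = 0
Entering loop: for pos in range(8):

After execution: result = 56
56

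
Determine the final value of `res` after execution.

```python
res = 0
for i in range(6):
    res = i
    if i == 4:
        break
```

Let's trace through this code step by step.

Initialize: res = 0
Entering loop: for i in range(6):

After execution: res = 4
4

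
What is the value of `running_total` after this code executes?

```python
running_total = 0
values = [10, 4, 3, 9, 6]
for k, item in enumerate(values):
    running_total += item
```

Let's trace through this code step by step.

Initialize: running_total = 0
Initialize: values = [10, 4, 3, 9, 6]
Entering loop: for k, item in enumerate(values):

After execution: running_total = 32
32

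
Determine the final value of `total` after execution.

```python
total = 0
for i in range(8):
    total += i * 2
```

Let's trace through this code step by step.

Initialize: total = 0
Entering loop: for i in range(8):

After execution: total = 56
56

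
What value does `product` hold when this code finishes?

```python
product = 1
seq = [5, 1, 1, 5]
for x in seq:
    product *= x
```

Let's trace through this code step by step.

Initialize: product = 1
Initialize: seq = [5, 1, 1, 5]
Entering loop: for x in seq:

After execution: product = 25
25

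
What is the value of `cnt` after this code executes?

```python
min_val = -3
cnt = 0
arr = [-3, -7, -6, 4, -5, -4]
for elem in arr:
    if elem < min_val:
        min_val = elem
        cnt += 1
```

Let's trace through this code step by step.

Initialize: min_val = -3
Initialize: cnt = 0
Initialize: arr = [-3, -7, -6, 4, -5, -4]
Entering loop: for elem in arr:

After execution: cnt = 1
1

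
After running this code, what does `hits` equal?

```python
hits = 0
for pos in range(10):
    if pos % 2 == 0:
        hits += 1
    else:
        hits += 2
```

Let's trace through this code step by step.

Initialize: hits = 0
Entering loop: for pos in range(10):

After execution: hits = 15
15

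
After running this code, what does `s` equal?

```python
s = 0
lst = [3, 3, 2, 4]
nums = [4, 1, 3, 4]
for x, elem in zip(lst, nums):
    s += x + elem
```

Let's trace through this code step by step.

Initialize: s = 0
Initialize: lst = [3, 3, 2, 4]
Initialize: nums = [4, 1, 3, 4]
Entering loop: for x, elem in zip(lst, nums):

After execution: s = 24
24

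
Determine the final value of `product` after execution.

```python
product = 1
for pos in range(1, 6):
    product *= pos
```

Let's trace through this code step by step.

Initialize: product = 1
Entering loop: for pos in range(1, 6):

After execution: product = 120
120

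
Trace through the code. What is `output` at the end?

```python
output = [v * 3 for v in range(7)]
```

Let's trace through this code step by step.

Initialize: output = [v * 3 for v in range(7)]

After execution: output = [0, 3, 6, 9, 12, 15, 18]
[0, 3, 6, 9, 12, 15, 18]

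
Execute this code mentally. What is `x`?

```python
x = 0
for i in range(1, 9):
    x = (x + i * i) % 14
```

Let's trace through this code step by step.

Initialize: x = 0
Entering loop: for i in range(1, 9):

After execution: x = 8
8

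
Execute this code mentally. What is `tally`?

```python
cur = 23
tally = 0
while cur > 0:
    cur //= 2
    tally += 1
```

Let's trace through this code step by step.

Initialize: cur = 23
Initialize: tally = 0
Entering loop: while cur > 0:

After execution: tally = 5
5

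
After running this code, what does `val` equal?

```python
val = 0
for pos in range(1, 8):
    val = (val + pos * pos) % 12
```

Let's trace through this code step by step.

Initialize: val = 0
Entering loop: for pos in range(1, 8):

After execution: val = 8
8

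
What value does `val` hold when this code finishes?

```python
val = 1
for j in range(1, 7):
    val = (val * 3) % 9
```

Let's trace through this code step by step.

Initialize: val = 1
Entering loop: for j in range(1, 7):

After execution: val = 0
0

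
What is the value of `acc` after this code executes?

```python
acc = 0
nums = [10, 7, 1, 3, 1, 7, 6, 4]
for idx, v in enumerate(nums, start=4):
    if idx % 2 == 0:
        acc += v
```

Let's trace through this code step by step.

Initialize: acc = 0
Initialize: nums = [10, 7, 1, 3, 1, 7, 6, 4]
Entering loop: for idx, v in enumerate(nums, start=4):

After execution: acc = 18
18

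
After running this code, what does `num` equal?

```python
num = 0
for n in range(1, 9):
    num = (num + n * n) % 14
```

Let's trace through this code step by step.

Initialize: num = 0
Entering loop: for n in range(1, 9):

After execution: num = 8
8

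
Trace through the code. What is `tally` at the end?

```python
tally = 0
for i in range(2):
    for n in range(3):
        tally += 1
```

Let's trace through this code step by step.

Initialize: tally = 0
Entering loop: for i in range(2):

After execution: tally = 6
6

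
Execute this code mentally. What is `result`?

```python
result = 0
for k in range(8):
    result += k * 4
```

Let's trace through this code step by step.

Initialize: result = 0
Entering loop: for k in range(8):

After execution: result = 112
112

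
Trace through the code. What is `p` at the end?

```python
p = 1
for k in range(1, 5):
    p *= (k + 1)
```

Let's trace through this code step by step.

Initialize: p = 1
Entering loop: for k in range(1, 5):

After execution: p = 120
120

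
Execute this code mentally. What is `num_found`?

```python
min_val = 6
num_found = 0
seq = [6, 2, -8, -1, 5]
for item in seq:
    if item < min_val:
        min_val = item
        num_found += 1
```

Let's trace through this code step by step.

Initialize: min_val = 6
Initialize: num_found = 0
Initialize: seq = [6, 2, -8, -1, 5]
Entering loop: for item in seq:

After execution: num_found = 2
2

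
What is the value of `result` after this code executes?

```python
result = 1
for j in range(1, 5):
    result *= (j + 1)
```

Let's trace through this code step by step.

Initialize: result = 1
Entering loop: for j in range(1, 5):

After execution: result = 120
120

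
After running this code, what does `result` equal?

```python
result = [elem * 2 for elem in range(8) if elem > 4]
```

Let's trace through this code step by step.

Initialize: result = [elem * 2 for elem in range(8) if elem > 4]

After execution: result = [10, 12, 14]
[10, 12, 14]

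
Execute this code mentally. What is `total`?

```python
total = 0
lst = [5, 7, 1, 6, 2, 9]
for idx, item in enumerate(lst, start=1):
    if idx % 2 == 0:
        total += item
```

Let's trace through this code step by step.

Initialize: total = 0
Initialize: lst = [5, 7, 1, 6, 2, 9]
Entering loop: for idx, item in enumerate(lst, start=1):

After execution: total = 22
22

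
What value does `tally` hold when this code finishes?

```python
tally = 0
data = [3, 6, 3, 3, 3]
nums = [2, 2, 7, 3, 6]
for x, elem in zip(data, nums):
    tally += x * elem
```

Let's trace through this code step by step.

Initialize: tally = 0
Initialize: data = [3, 6, 3, 3, 3]
Initialize: nums = [2, 2, 7, 3, 6]
Entering loop: for x, elem in zip(data, nums):

After execution: tally = 66
66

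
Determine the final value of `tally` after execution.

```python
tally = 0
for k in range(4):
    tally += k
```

Let's trace through this code step by step.

Initialize: tally = 0
Entering loop: for k in range(4):

After execution: tally = 6
6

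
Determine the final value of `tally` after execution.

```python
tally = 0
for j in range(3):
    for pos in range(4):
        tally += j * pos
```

Let's trace through this code step by step.

Initialize: tally = 0
Entering loop: for j in range(3):

After execution: tally = 18
18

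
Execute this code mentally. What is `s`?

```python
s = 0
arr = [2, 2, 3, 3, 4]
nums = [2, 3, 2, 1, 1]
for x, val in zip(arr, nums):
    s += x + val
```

Let's trace through this code step by step.

Initialize: s = 0
Initialize: arr = [2, 2, 3, 3, 4]
Initialize: nums = [2, 3, 2, 1, 1]
Entering loop: for x, val in zip(arr, nums):

After execution: s = 23
23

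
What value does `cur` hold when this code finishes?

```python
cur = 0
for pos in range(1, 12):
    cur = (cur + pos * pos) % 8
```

Let's trace through this code step by step.

Initialize: cur = 0
Entering loop: for pos in range(1, 12):

After execution: cur = 2
2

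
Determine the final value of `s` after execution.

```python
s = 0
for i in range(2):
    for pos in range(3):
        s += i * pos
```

Let's trace through this code step by step.

Initialize: s = 0
Entering loop: for i in range(2):

After execution: s = 3
3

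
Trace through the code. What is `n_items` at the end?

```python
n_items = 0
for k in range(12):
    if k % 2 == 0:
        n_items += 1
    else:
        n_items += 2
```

Let's trace through this code step by step.

Initialize: n_items = 0
Entering loop: for k in range(12):

After execution: n_items = 18
18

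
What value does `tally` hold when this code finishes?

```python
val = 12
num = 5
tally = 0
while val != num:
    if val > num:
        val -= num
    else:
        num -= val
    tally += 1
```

Let's trace through this code step by step.

Initialize: val = 12
Initialize: num = 5
Initialize: tally = 0
Entering loop: while val != num:

After execution: tally = 5
5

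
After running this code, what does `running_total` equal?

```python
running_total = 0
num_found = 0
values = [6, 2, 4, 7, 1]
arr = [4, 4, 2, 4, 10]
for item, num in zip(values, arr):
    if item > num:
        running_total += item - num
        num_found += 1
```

Let's trace through this code step by step.

Initialize: running_total = 0
Initialize: num_found = 0
Initialize: values = [6, 2, 4, 7, 1]
Initialize: arr = [4, 4, 2, 4, 10]
Entering loop: for item, num in zip(values, arr):

After execution: running_total = 7
7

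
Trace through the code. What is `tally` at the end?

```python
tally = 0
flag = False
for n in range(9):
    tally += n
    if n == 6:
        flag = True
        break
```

Let's trace through this code step by step.

Initialize: tally = 0
Initialize: flag = False
Entering loop: for n in range(9):

After execution: tally = 21
21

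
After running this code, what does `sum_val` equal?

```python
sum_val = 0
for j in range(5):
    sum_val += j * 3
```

Let's trace through this code step by step.

Initialize: sum_val = 0
Entering loop: for j in range(5):

After execution: sum_val = 30
30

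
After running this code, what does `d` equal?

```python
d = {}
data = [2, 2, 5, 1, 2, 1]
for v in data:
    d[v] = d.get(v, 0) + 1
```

Let's trace through this code step by step.

Initialize: d = {}
Initialize: data = [2, 2, 5, 1, 2, 1]
Entering loop: for v in data:

After execution: d = {2: 3, 5: 1, 1: 2}
{2: 3, 5: 1, 1: 2}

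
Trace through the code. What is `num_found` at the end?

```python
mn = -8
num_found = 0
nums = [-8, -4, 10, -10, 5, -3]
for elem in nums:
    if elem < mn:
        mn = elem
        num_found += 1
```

Let's trace through this code step by step.

Initialize: mn = -8
Initialize: num_found = 0
Initialize: nums = [-8, -4, 10, -10, 5, -3]
Entering loop: for elem in nums:

After execution: num_found = 1
1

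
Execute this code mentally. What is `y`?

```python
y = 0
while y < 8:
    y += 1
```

Let's trace through this code step by step.

Initialize: y = 0
Entering loop: while y < 8:

After execution: y = 8
8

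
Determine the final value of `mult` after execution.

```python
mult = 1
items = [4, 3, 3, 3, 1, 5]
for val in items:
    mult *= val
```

Let's trace through this code step by step.

Initialize: mult = 1
Initialize: items = [4, 3, 3, 3, 1, 5]
Entering loop: for val in items:

After execution: mult = 540
540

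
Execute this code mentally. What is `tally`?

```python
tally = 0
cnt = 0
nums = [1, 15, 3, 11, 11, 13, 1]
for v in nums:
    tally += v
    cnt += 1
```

Let's trace through this code step by step.

Initialize: tally = 0
Initialize: cnt = 0
Initialize: nums = [1, 15, 3, 11, 11, 13, 1]
Entering loop: for v in nums:

After execution: tally = 55
55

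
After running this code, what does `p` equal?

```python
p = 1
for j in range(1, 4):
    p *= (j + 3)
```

Let's trace through this code step by step.

Initialize: p = 1
Entering loop: for j in range(1, 4):

After execution: p = 120
120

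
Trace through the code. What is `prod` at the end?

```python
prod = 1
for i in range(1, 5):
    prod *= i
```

Let's trace through this code step by step.

Initialize: prod = 1
Entering loop: for i in range(1, 5):

After execution: prod = 24
24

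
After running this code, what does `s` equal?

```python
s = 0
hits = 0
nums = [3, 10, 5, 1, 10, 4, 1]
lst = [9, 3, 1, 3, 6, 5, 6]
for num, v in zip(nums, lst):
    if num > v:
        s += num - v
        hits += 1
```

Let's trace through this code step by step.

Initialize: s = 0
Initialize: hits = 0
Initialize: nums = [3, 10, 5, 1, 10, 4, 1]
Initialize: lst = [9, 3, 1, 3, 6, 5, 6]
Entering loop: for num, v in zip(nums, lst):

After execution: s = 15
15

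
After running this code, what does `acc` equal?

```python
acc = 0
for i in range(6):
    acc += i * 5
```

Let's trace through this code step by step.

Initialize: acc = 0
Entering loop: for i in range(6):

After execution: acc = 75
75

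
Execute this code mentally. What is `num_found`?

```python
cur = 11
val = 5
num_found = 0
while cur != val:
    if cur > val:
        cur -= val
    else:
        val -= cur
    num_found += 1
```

Let's trace through this code step by step.

Initialize: cur = 11
Initialize: val = 5
Initialize: num_found = 0
Entering loop: while cur != val:

After execution: num_found = 6
6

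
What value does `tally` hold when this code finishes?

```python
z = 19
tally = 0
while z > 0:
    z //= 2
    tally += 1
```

Let's trace through this code step by step.

Initialize: z = 19
Initialize: tally = 0
Entering loop: while z > 0:

After execution: tally = 5
5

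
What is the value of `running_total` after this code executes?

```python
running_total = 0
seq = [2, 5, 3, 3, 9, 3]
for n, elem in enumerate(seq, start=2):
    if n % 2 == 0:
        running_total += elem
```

Let's trace through this code step by step.

Initialize: running_total = 0
Initialize: seq = [2, 5, 3, 3, 9, 3]
Entering loop: for n, elem in enumerate(seq, start=2):

After execution: running_total = 14
14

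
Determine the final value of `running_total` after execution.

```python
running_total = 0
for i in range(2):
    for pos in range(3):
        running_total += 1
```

Let's trace through this code step by step.

Initialize: running_total = 0
Entering loop: for i in range(2):

After execution: running_total = 6
6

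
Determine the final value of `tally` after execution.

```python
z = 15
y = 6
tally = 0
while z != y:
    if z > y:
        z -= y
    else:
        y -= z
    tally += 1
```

Let's trace through this code step by step.

Initialize: z = 15
Initialize: y = 6
Initialize: tally = 0
Entering loop: while z != y:

After execution: tally = 3
3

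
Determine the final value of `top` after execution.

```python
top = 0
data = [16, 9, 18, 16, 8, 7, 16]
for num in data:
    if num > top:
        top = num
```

Let's trace through this code step by step.

Initialize: top = 0
Initialize: data = [16, 9, 18, 16, 8, 7, 16]
Entering loop: for num in data:

After execution: top = 18
18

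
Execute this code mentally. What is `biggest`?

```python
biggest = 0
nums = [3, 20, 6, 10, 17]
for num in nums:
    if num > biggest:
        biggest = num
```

Let's trace through this code step by step.

Initialize: biggest = 0
Initialize: nums = [3, 20, 6, 10, 17]
Entering loop: for num in nums:

After execution: biggest = 20
20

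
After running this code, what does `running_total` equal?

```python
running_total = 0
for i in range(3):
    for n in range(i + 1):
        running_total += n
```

Let's trace through this code step by step.

Initialize: running_total = 0
Entering loop: for i in range(3):

After execution: running_total = 4
4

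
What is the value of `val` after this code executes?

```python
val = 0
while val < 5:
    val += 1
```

Let's trace through this code step by step.

Initialize: val = 0
Entering loop: while val < 5:

After execution: val = 5
5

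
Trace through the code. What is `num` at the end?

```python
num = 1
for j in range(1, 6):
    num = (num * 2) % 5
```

Let's trace through this code step by step.

Initialize: num = 1
Entering loop: for j in range(1, 6):

After execution: num = 2
2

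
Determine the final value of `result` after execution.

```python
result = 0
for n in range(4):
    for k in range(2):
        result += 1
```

Let's trace through this code step by step.

Initialize: result = 0
Entering loop: for n in range(4):

After execution: result = 8
8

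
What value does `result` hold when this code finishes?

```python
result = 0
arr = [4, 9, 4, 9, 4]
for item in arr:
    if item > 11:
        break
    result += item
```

Let's trace through this code step by step.

Initialize: result = 0
Initialize: arr = [4, 9, 4, 9, 4]
Entering loop: for item in arr:

After execution: result = 30
30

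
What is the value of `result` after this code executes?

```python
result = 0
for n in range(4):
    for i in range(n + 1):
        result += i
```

Let's trace through this code step by step.

Initialize: result = 0
Entering loop: for n in range(4):

After execution: result = 10
10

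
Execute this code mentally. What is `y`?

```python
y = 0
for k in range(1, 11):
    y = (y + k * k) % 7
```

Let's trace through this code step by step.

Initialize: y = 0
Entering loop: for k in range(1, 11):

After execution: y = 0
0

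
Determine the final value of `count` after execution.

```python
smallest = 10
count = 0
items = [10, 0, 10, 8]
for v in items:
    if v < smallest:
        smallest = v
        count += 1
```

Let's trace through this code step by step.

Initialize: smallest = 10
Initialize: count = 0
Initialize: items = [10, 0, 10, 8]
Entering loop: for v in items:

After execution: count = 1
1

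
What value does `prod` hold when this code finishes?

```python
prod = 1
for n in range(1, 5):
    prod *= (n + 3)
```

Let's trace through this code step by step.

Initialize: prod = 1
Entering loop: for n in range(1, 5):

After execution: prod = 840
840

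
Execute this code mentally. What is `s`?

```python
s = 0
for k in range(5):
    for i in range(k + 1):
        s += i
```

Let's trace through this code step by step.

Initialize: s = 0
Entering loop: for k in range(5):

After execution: s = 20
20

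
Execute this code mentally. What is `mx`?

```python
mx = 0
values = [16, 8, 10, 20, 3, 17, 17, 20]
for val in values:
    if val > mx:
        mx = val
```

Let's trace through this code step by step.

Initialize: mx = 0
Initialize: values = [16, 8, 10, 20, 3, 17, 17, 20]
Entering loop: for val in values:

After execution: mx = 20
20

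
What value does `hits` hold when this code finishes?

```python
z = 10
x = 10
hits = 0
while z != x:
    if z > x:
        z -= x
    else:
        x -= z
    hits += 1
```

Let's trace through this code step by step.

Initialize: z = 10
Initialize: x = 10
Initialize: hits = 0
Entering loop: while z != x:

After execution: hits = 0
0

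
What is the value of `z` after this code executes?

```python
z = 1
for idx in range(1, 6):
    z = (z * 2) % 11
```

Let's trace through this code step by step.

Initialize: z = 1
Entering loop: for idx in range(1, 6):

After execution: z = 10
10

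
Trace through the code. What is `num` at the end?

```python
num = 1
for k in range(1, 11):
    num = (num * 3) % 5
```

Let's trace through this code step by step.

Initialize: num = 1
Entering loop: for k in range(1, 11):

After execution: num = 4
4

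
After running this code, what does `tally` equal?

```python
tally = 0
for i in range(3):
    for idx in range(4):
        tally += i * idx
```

Let's trace through this code step by step.

Initialize: tally = 0
Entering loop: for i in range(3):

After execution: tally = 18
18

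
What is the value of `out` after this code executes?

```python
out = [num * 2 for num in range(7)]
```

Let's trace through this code step by step.

Initialize: out = [num * 2 for num in range(7)]

After execution: out = [0, 2, 4, 6, 8, 10, 12]
[0, 2, 4, 6, 8, 10, 12]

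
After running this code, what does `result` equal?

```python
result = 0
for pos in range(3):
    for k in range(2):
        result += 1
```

Let's trace through this code step by step.

Initialize: result = 0
Entering loop: for pos in range(3):

After execution: result = 6
6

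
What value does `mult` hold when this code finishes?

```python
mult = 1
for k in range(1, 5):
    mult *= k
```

Let's trace through this code step by step.

Initialize: mult = 1
Entering loop: for k in range(1, 5):

After execution: mult = 24
24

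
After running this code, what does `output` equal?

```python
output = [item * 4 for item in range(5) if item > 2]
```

Let's trace through this code step by step.

Initialize: output = [item * 4 for item in range(5) if item > 2]

After execution: output = [12, 16]
[12, 16]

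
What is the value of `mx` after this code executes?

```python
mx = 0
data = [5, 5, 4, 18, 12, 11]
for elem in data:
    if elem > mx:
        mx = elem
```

Let's trace through this code step by step.

Initialize: mx = 0
Initialize: data = [5, 5, 4, 18, 12, 11]
Entering loop: for elem in data:

After execution: mx = 18
18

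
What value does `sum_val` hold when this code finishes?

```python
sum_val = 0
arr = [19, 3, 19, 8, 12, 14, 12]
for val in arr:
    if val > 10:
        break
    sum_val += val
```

Let's trace through this code step by step.

Initialize: sum_val = 0
Initialize: arr = [19, 3, 19, 8, 12, 14, 12]
Entering loop: for val in arr:

After execution: sum_val = 0
0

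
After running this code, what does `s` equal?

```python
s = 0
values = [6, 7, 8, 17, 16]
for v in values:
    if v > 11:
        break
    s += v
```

Let's trace through this code step by step.

Initialize: s = 0
Initialize: values = [6, 7, 8, 17, 16]
Entering loop: for v in values:

After execution: s = 21
21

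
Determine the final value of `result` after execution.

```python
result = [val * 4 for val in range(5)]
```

Let's trace through this code step by step.

Initialize: result = [val * 4 for val in range(5)]

After execution: result = [0, 4, 8, 12, 16]
[0, 4, 8, 12, 16]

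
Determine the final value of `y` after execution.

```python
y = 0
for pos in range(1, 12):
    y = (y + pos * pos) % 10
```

Let's trace through this code step by step.

Initialize: y = 0
Entering loop: for pos in range(1, 12):

After execution: y = 6
6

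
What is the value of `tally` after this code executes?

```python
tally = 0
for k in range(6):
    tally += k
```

Let's trace through this code step by step.

Initialize: tally = 0
Entering loop: for k in range(6):

After execution: tally = 15
15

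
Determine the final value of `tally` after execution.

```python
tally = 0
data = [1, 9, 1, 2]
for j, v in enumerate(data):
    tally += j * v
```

Let's trace through this code step by step.

Initialize: tally = 0
Initialize: data = [1, 9, 1, 2]
Entering loop: for j, v in enumerate(data):

After execution: tally = 17
17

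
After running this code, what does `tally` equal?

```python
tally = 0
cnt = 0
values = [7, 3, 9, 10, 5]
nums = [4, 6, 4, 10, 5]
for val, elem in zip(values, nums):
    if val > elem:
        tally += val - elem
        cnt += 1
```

Let's trace through this code step by step.

Initialize: tally = 0
Initialize: cnt = 0
Initialize: values = [7, 3, 9, 10, 5]
Initialize: nums = [4, 6, 4, 10, 5]
Entering loop: for val, elem in zip(values, nums):

After execution: tally = 8
8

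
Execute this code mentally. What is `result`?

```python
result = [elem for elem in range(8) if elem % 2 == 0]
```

Let's trace through this code step by step.

Initialize: result = [elem for elem in range(8) if elem % 2 == 0]

After execution: result = [0, 2, 4, 6]
[0, 2, 4, 6]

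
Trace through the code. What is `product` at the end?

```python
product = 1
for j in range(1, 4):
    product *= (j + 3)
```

Let's trace through this code step by step.

Initialize: product = 1
Entering loop: for j in range(1, 4):

After execution: product = 120
120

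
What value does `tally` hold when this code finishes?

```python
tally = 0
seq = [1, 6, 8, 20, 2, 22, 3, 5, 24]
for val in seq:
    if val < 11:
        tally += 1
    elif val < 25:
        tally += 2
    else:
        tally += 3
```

Let's trace through this code step by step.

Initialize: tally = 0
Initialize: seq = [1, 6, 8, 20, 2, 22, 3, 5, 24]
Entering loop: for val in seq:

After execution: tally = 12
12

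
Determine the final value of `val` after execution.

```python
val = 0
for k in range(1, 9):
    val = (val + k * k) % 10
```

Let's trace through this code step by step.

Initialize: val = 0
Entering loop: for k in range(1, 9):

After execution: val = 4
4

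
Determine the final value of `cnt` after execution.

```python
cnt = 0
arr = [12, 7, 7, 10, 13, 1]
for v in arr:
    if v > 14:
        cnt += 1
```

Let's trace through this code step by step.

Initialize: cnt = 0
Initialize: arr = [12, 7, 7, 10, 13, 1]
Entering loop: for v in arr:

After execution: cnt = 0
0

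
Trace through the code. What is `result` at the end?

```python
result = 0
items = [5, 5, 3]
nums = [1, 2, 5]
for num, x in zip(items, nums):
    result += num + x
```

Let's trace through this code step by step.

Initialize: result = 0
Initialize: items = [5, 5, 3]
Initialize: nums = [1, 2, 5]
Entering loop: for num, x in zip(items, nums):

After execution: result = 21
21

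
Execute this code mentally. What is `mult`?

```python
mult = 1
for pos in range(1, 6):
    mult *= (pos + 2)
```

Let's trace through this code step by step.

Initialize: mult = 1
Entering loop: for pos in range(1, 6):

After execution: mult = 2520
2520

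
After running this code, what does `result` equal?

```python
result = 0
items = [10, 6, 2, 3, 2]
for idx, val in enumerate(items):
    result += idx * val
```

Let's trace through this code step by step.

Initialize: result = 0
Initialize: items = [10, 6, 2, 3, 2]
Entering loop: for idx, val in enumerate(items):

After execution: result = 27
27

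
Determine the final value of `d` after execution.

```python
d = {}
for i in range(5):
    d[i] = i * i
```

Let's trace through this code step by step.

Initialize: d = {}
Entering loop: for i in range(5):

After execution: d = {0: 0, 1: 1, 2: 4, 3: 9, 4: 16}
{0: 0, 1: 1, 2: 4, 3: 9, 4: 16}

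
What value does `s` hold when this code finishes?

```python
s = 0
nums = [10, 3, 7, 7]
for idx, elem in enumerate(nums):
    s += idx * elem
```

Let's trace through this code step by step.

Initialize: s = 0
Initialize: nums = [10, 3, 7, 7]
Entering loop: for idx, elem in enumerate(nums):

After execution: s = 38
38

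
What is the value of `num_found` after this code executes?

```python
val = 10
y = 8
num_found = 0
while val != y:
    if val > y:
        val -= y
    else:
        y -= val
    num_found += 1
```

Let's trace through this code step by step.

Initialize: val = 10
Initialize: y = 8
Initialize: num_found = 0
Entering loop: while val != y:

After execution: num_found = 4
4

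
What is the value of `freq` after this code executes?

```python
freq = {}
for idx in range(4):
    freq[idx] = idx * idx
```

Let's trace through this code step by step.

Initialize: freq = {}
Entering loop: for idx in range(4):

After execution: freq = {0: 0, 1: 1, 2: 4, 3: 9}
{0: 0, 1: 1, 2: 4, 3: 9}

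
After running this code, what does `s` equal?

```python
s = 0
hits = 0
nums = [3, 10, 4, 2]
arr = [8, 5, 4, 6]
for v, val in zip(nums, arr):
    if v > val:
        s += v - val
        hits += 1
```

Let's trace through this code step by step.

Initialize: s = 0
Initialize: hits = 0
Initialize: nums = [3, 10, 4, 2]
Initialize: arr = [8, 5, 4, 6]
Entering loop: for v, val in zip(nums, arr):

After execution: s = 5
5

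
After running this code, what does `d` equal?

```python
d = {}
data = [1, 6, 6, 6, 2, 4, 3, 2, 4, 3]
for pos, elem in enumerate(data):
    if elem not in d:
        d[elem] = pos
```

Let's trace through this code step by step.

Initialize: d = {}
Initialize: data = [1, 6, 6, 6, 2, 4, 3, 2, 4, 3]
Entering loop: for pos, elem in enumerate(data):

After execution: d = {1: 0, 6: 1, 2: 4, 4: 5, 3: 6}
{1: 0, 6: 1, 2: 4, 4: 5, 3: 6}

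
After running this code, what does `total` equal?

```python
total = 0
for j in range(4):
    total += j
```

Let's trace through this code step by step.

Initialize: total = 0
Entering loop: for j in range(4):

After execution: total = 6
6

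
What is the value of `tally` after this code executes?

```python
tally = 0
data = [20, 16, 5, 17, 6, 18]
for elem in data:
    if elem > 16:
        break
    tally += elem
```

Let's trace through this code step by step.

Initialize: tally = 0
Initialize: data = [20, 16, 5, 17, 6, 18]
Entering loop: for elem in data:

After execution: tally = 0
0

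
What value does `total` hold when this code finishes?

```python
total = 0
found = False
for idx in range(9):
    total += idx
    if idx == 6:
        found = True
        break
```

Let's trace through this code step by step.

Initialize: total = 0
Initialize: found = False
Entering loop: for idx in range(9):

After execution: total = 21
21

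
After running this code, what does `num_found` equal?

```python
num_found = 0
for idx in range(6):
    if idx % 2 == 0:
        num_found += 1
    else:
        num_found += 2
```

Let's trace through this code step by step.

Initialize: num_found = 0
Entering loop: for idx in range(6):

After execution: num_found = 9
9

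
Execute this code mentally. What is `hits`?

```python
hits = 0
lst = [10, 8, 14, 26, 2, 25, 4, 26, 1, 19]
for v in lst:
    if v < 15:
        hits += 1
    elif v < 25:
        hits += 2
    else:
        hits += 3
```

Let's trace through this code step by step.

Initialize: hits = 0
Initialize: lst = [10, 8, 14, 26, 2, 25, 4, 26, 1, 19]
Entering loop: for v in lst:

After execution: hits = 17
17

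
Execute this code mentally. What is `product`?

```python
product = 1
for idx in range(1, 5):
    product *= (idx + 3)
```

Let's trace through this code step by step.

Initialize: product = 1
Entering loop: for idx in range(1, 5):

After execution: product = 840
840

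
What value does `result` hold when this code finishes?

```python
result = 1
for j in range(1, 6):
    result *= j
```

Let's trace through this code step by step.

Initialize: result = 1
Entering loop: for j in range(1, 6):

After execution: result = 120
120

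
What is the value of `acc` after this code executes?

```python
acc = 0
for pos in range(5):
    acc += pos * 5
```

Let's trace through this code step by step.

Initialize: acc = 0
Entering loop: for pos in range(5):

After execution: acc = 50
50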